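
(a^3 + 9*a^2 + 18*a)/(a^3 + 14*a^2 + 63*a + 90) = a/(a + 5)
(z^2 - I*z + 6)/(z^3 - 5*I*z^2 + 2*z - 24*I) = 1/(z - 4*I)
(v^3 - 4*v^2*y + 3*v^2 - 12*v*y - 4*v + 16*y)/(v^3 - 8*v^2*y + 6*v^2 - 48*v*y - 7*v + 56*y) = (-v^2 + 4*v*y - 4*v + 16*y)/(-v^2 + 8*v*y - 7*v + 56*y)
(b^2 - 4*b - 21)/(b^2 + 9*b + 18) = (b - 7)/(b + 6)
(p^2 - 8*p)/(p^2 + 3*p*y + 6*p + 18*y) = p*(p - 8)/(p^2 + 3*p*y + 6*p + 18*y)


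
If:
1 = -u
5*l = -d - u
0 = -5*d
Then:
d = 0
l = 1/5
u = -1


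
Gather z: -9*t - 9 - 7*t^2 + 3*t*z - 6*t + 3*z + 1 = -7*t^2 - 15*t + z*(3*t + 3) - 8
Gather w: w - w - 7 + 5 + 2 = 0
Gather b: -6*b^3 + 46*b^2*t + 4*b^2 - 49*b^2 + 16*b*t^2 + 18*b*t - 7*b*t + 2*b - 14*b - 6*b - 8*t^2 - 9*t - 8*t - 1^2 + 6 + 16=-6*b^3 + b^2*(46*t - 45) + b*(16*t^2 + 11*t - 18) - 8*t^2 - 17*t + 21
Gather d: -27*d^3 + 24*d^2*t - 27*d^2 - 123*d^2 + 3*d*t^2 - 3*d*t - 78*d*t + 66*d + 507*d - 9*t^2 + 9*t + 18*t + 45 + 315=-27*d^3 + d^2*(24*t - 150) + d*(3*t^2 - 81*t + 573) - 9*t^2 + 27*t + 360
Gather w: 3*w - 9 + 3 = 3*w - 6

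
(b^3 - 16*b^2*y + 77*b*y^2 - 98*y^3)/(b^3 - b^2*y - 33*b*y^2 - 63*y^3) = (b^2 - 9*b*y + 14*y^2)/(b^2 + 6*b*y + 9*y^2)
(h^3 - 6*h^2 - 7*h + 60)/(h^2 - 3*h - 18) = (h^2 - 9*h + 20)/(h - 6)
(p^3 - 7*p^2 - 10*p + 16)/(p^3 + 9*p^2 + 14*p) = (p^2 - 9*p + 8)/(p*(p + 7))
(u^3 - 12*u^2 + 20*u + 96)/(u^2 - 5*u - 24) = (u^2 - 4*u - 12)/(u + 3)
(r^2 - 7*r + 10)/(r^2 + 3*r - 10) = (r - 5)/(r + 5)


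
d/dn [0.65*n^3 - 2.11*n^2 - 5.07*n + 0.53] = 1.95*n^2 - 4.22*n - 5.07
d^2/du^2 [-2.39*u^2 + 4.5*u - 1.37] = -4.78000000000000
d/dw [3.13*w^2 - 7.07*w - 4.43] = 6.26*w - 7.07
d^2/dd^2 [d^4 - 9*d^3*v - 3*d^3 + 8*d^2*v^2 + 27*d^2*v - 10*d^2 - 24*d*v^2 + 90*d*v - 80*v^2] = 12*d^2 - 54*d*v - 18*d + 16*v^2 + 54*v - 20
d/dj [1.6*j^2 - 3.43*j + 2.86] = 3.2*j - 3.43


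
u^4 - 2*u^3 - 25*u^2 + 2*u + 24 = (u - 6)*(u - 1)*(u + 1)*(u + 4)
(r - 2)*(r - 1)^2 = r^3 - 4*r^2 + 5*r - 2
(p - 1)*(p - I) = p^2 - p - I*p + I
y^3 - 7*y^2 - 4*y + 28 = (y - 7)*(y - 2)*(y + 2)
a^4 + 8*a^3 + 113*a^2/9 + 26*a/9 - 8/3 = (a - 1/3)*(a + 1)*(a + 4/3)*(a + 6)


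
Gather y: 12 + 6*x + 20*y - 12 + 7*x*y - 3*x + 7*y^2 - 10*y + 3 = 3*x + 7*y^2 + y*(7*x + 10) + 3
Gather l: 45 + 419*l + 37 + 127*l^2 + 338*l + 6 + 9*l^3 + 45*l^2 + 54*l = 9*l^3 + 172*l^2 + 811*l + 88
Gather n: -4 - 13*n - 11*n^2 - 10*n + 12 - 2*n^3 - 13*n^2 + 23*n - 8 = -2*n^3 - 24*n^2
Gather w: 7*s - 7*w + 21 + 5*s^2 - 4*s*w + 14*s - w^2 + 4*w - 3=5*s^2 + 21*s - w^2 + w*(-4*s - 3) + 18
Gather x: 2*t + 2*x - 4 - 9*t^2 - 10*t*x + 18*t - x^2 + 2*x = -9*t^2 + 20*t - x^2 + x*(4 - 10*t) - 4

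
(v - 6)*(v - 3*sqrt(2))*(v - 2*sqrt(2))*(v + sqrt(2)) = v^4 - 6*v^3 - 4*sqrt(2)*v^3 + 2*v^2 + 24*sqrt(2)*v^2 - 12*v + 12*sqrt(2)*v - 72*sqrt(2)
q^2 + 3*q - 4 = (q - 1)*(q + 4)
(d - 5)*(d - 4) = d^2 - 9*d + 20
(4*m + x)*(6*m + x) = 24*m^2 + 10*m*x + x^2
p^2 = p^2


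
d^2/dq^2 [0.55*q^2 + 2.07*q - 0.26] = 1.10000000000000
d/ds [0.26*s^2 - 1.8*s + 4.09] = 0.52*s - 1.8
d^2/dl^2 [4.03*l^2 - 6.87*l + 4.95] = 8.06000000000000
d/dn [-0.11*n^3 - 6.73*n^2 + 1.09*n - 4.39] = -0.33*n^2 - 13.46*n + 1.09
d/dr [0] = 0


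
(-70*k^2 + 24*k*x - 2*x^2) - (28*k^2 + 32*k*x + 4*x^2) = -98*k^2 - 8*k*x - 6*x^2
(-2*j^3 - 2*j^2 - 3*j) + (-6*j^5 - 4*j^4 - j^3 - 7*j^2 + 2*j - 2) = -6*j^5 - 4*j^4 - 3*j^3 - 9*j^2 - j - 2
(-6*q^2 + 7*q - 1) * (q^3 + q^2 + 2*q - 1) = -6*q^5 + q^4 - 6*q^3 + 19*q^2 - 9*q + 1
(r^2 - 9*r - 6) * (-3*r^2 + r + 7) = -3*r^4 + 28*r^3 + 16*r^2 - 69*r - 42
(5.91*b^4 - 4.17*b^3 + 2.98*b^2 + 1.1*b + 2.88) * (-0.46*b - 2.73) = -2.7186*b^5 - 14.2161*b^4 + 10.0133*b^3 - 8.6414*b^2 - 4.3278*b - 7.8624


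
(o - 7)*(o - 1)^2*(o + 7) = o^4 - 2*o^3 - 48*o^2 + 98*o - 49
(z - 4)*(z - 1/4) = z^2 - 17*z/4 + 1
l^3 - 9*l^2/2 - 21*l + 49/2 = (l - 7)*(l - 1)*(l + 7/2)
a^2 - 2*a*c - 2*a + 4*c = (a - 2)*(a - 2*c)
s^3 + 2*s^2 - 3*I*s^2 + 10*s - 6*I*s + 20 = (s + 2)*(s - 5*I)*(s + 2*I)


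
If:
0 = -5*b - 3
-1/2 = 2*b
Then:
No Solution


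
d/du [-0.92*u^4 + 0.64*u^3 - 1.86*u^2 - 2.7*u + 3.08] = -3.68*u^3 + 1.92*u^2 - 3.72*u - 2.7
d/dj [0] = 0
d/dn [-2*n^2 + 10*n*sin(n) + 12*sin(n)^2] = 10*n*cos(n) - 4*n + 10*sin(n) + 12*sin(2*n)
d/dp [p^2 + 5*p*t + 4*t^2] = 2*p + 5*t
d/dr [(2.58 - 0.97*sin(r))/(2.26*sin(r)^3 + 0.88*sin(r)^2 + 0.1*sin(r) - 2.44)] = (4.3844*sin(r)^3 - 16.6388*sin(r)^2 - 4.5408*sin(r) + 2.1088)*cos(r)/(5.1076*sin(r)^6 + 3.9776*sin(r)^5 + 1.2264*sin(r)^4 - 10.8528*sin(r)^3 - 4.2844*sin(r)^2 - 0.488*sin(r) + 5.9536)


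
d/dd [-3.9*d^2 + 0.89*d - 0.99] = 0.89 - 7.8*d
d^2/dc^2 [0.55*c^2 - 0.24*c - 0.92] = 1.10000000000000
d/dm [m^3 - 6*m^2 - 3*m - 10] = 3*m^2 - 12*m - 3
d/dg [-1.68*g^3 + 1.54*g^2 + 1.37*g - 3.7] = -5.04*g^2 + 3.08*g + 1.37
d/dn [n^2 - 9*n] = 2*n - 9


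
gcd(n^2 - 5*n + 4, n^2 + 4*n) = 1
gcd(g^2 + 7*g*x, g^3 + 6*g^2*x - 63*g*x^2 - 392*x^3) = g + 7*x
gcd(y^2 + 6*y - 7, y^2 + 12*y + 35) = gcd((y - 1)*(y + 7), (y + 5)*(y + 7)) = y + 7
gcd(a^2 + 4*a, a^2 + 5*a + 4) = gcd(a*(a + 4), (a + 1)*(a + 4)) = a + 4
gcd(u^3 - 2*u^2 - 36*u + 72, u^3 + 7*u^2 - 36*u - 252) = u^2 - 36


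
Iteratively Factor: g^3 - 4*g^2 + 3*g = (g - 1)*(g^2 - 3*g) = g*(g - 1)*(g - 3)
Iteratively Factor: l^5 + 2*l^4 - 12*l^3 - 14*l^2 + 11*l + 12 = (l - 3)*(l^4 + 5*l^3 + 3*l^2 - 5*l - 4) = (l - 3)*(l - 1)*(l^3 + 6*l^2 + 9*l + 4) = (l - 3)*(l - 1)*(l + 1)*(l^2 + 5*l + 4) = (l - 3)*(l - 1)*(l + 1)^2*(l + 4)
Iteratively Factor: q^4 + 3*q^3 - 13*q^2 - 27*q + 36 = (q + 4)*(q^3 - q^2 - 9*q + 9) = (q - 3)*(q + 4)*(q^2 + 2*q - 3) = (q - 3)*(q - 1)*(q + 4)*(q + 3)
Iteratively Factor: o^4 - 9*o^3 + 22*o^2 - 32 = (o - 4)*(o^3 - 5*o^2 + 2*o + 8) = (o - 4)*(o - 2)*(o^2 - 3*o - 4) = (o - 4)*(o - 2)*(o + 1)*(o - 4)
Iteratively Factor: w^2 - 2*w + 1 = (w - 1)*(w - 1)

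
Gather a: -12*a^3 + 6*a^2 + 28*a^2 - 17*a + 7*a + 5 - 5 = -12*a^3 + 34*a^2 - 10*a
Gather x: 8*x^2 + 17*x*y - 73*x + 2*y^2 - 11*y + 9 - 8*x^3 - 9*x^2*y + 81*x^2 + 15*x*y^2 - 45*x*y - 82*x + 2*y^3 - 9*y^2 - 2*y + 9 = -8*x^3 + x^2*(89 - 9*y) + x*(15*y^2 - 28*y - 155) + 2*y^3 - 7*y^2 - 13*y + 18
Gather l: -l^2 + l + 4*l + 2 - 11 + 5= -l^2 + 5*l - 4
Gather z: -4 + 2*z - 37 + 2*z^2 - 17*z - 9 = 2*z^2 - 15*z - 50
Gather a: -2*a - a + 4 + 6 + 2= 12 - 3*a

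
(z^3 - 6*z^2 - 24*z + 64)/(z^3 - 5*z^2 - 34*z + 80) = (z + 4)/(z + 5)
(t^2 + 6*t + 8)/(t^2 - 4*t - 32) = (t + 2)/(t - 8)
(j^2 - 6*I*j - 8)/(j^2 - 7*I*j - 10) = (j - 4*I)/(j - 5*I)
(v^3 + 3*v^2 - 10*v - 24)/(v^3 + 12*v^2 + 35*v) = (v^3 + 3*v^2 - 10*v - 24)/(v*(v^2 + 12*v + 35))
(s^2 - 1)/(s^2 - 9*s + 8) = (s + 1)/(s - 8)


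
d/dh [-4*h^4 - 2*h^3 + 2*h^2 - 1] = 2*h*(-8*h^2 - 3*h + 2)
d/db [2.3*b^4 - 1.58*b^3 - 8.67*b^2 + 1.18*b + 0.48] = 9.2*b^3 - 4.74*b^2 - 17.34*b + 1.18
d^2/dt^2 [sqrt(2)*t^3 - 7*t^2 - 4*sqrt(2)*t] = 6*sqrt(2)*t - 14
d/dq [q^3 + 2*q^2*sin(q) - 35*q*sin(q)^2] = 2*q^2*cos(q) + 3*q^2 + 4*q*sin(q) - 35*q*sin(2*q) - 35*sin(q)^2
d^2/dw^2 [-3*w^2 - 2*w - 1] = -6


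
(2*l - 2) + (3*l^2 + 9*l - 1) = 3*l^2 + 11*l - 3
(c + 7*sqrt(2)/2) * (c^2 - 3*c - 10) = c^3 - 3*c^2 + 7*sqrt(2)*c^2/2 - 21*sqrt(2)*c/2 - 10*c - 35*sqrt(2)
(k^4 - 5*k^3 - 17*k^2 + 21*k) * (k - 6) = k^5 - 11*k^4 + 13*k^3 + 123*k^2 - 126*k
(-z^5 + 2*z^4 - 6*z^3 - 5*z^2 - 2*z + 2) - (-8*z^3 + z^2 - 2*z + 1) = -z^5 + 2*z^4 + 2*z^3 - 6*z^2 + 1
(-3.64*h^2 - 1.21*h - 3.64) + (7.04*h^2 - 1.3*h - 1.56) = 3.4*h^2 - 2.51*h - 5.2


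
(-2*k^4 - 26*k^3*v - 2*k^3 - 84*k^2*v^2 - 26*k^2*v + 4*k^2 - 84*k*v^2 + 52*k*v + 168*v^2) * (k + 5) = -2*k^5 - 26*k^4*v - 12*k^4 - 84*k^3*v^2 - 156*k^3*v - 6*k^3 - 504*k^2*v^2 - 78*k^2*v + 20*k^2 - 252*k*v^2 + 260*k*v + 840*v^2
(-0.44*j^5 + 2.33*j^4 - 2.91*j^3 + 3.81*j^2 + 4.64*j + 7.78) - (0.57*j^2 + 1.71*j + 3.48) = -0.44*j^5 + 2.33*j^4 - 2.91*j^3 + 3.24*j^2 + 2.93*j + 4.3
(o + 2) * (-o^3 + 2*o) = -o^4 - 2*o^3 + 2*o^2 + 4*o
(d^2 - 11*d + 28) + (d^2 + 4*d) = 2*d^2 - 7*d + 28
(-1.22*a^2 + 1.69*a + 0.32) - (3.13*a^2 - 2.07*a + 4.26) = -4.35*a^2 + 3.76*a - 3.94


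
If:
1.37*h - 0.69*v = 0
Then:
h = 0.503649635036496*v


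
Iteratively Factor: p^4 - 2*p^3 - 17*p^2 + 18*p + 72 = (p - 3)*(p^3 + p^2 - 14*p - 24) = (p - 3)*(p + 2)*(p^2 - p - 12) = (p - 4)*(p - 3)*(p + 2)*(p + 3)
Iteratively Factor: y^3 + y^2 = (y)*(y^2 + y) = y^2*(y + 1)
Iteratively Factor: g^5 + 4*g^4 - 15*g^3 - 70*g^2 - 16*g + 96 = (g + 3)*(g^4 + g^3 - 18*g^2 - 16*g + 32) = (g - 4)*(g + 3)*(g^3 + 5*g^2 + 2*g - 8) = (g - 4)*(g + 3)*(g + 4)*(g^2 + g - 2) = (g - 4)*(g - 1)*(g + 3)*(g + 4)*(g + 2)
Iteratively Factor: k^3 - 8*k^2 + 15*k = (k)*(k^2 - 8*k + 15) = k*(k - 3)*(k - 5)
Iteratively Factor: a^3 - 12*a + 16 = (a + 4)*(a^2 - 4*a + 4) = (a - 2)*(a + 4)*(a - 2)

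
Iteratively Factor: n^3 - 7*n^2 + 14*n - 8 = (n - 2)*(n^2 - 5*n + 4) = (n - 4)*(n - 2)*(n - 1)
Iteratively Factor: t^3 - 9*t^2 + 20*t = (t)*(t^2 - 9*t + 20) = t*(t - 4)*(t - 5)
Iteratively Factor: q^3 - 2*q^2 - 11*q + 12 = (q + 3)*(q^2 - 5*q + 4) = (q - 4)*(q + 3)*(q - 1)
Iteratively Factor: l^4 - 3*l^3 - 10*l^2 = (l)*(l^3 - 3*l^2 - 10*l) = l*(l + 2)*(l^2 - 5*l) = l*(l - 5)*(l + 2)*(l)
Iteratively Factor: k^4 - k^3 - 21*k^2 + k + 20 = (k - 1)*(k^3 - 21*k - 20) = (k - 1)*(k + 4)*(k^2 - 4*k - 5) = (k - 5)*(k - 1)*(k + 4)*(k + 1)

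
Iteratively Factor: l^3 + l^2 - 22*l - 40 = (l + 2)*(l^2 - l - 20) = (l - 5)*(l + 2)*(l + 4)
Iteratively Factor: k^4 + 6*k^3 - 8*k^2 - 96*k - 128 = (k + 2)*(k^3 + 4*k^2 - 16*k - 64) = (k - 4)*(k + 2)*(k^2 + 8*k + 16) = (k - 4)*(k + 2)*(k + 4)*(k + 4)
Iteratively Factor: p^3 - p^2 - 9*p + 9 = (p - 3)*(p^2 + 2*p - 3) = (p - 3)*(p + 3)*(p - 1)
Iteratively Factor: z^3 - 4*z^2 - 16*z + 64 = (z - 4)*(z^2 - 16) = (z - 4)^2*(z + 4)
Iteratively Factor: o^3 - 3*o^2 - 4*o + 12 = (o + 2)*(o^2 - 5*o + 6) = (o - 2)*(o + 2)*(o - 3)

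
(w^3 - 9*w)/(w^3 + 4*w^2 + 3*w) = (w - 3)/(w + 1)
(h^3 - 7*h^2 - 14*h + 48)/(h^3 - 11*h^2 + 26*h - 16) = (h + 3)/(h - 1)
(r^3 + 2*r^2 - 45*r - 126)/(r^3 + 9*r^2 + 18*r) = (r - 7)/r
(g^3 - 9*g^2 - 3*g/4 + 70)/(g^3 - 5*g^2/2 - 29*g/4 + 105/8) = 2*(g - 8)/(2*g - 3)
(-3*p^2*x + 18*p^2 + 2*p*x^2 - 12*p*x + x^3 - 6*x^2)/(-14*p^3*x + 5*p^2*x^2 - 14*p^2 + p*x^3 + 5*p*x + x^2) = (-3*p^2*x + 18*p^2 + 2*p*x^2 - 12*p*x + x^3 - 6*x^2)/(-14*p^3*x + 5*p^2*x^2 - 14*p^2 + p*x^3 + 5*p*x + x^2)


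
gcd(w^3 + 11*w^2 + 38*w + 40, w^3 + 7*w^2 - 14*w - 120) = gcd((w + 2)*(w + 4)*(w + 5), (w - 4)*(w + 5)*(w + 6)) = w + 5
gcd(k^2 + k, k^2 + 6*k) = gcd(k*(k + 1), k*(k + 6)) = k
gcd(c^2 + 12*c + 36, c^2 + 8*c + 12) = c + 6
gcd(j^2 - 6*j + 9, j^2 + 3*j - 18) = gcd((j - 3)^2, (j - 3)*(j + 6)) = j - 3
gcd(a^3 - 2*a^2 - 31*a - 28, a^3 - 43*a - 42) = a^2 - 6*a - 7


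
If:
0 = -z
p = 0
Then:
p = 0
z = 0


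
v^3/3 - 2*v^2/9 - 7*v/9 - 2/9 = (v/3 + 1/3)*(v - 2)*(v + 1/3)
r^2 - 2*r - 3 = (r - 3)*(r + 1)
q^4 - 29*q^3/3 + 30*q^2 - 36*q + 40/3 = (q - 5)*(q - 2)^2*(q - 2/3)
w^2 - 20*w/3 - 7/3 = (w - 7)*(w + 1/3)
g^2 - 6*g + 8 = (g - 4)*(g - 2)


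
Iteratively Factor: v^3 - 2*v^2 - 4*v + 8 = (v - 2)*(v^2 - 4) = (v - 2)*(v + 2)*(v - 2)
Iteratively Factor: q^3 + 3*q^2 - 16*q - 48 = (q + 3)*(q^2 - 16) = (q - 4)*(q + 3)*(q + 4)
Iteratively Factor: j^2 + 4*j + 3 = (j + 3)*(j + 1)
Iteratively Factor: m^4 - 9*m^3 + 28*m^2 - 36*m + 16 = (m - 2)*(m^3 - 7*m^2 + 14*m - 8) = (m - 2)^2*(m^2 - 5*m + 4) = (m - 2)^2*(m - 1)*(m - 4)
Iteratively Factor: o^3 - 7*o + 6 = (o - 1)*(o^2 + o - 6) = (o - 2)*(o - 1)*(o + 3)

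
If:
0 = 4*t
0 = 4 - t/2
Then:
No Solution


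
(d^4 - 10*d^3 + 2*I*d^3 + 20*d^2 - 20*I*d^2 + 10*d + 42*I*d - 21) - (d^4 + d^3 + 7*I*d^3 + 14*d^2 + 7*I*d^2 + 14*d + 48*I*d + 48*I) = -11*d^3 - 5*I*d^3 + 6*d^2 - 27*I*d^2 - 4*d - 6*I*d - 21 - 48*I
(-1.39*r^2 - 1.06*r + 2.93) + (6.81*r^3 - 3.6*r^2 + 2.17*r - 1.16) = 6.81*r^3 - 4.99*r^2 + 1.11*r + 1.77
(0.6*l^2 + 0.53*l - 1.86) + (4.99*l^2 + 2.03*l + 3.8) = 5.59*l^2 + 2.56*l + 1.94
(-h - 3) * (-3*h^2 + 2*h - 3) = 3*h^3 + 7*h^2 - 3*h + 9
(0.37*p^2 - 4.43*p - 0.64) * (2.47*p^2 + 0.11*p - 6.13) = 0.9139*p^4 - 10.9014*p^3 - 4.3362*p^2 + 27.0855*p + 3.9232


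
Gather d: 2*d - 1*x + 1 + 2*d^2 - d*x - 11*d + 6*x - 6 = 2*d^2 + d*(-x - 9) + 5*x - 5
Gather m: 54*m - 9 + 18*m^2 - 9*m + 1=18*m^2 + 45*m - 8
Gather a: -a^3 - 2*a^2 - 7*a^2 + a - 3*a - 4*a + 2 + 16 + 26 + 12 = -a^3 - 9*a^2 - 6*a + 56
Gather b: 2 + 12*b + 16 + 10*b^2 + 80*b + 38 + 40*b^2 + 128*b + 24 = 50*b^2 + 220*b + 80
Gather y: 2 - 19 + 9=-8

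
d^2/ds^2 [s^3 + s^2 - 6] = 6*s + 2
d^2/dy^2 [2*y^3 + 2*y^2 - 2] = 12*y + 4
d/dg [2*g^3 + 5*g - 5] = 6*g^2 + 5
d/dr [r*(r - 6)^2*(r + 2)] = 4*r^3 - 30*r^2 + 24*r + 72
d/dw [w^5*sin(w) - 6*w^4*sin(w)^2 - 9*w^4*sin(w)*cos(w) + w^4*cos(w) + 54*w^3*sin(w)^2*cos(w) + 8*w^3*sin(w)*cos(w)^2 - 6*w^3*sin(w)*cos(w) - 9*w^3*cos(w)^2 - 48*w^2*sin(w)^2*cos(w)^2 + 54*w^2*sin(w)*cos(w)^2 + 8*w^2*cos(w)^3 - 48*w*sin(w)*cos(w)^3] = w^5*cos(w) + 4*w^4*sin(w) - 6*w^4*sin(2*w) - 9*w^4*cos(2*w) - 27*w^3*sin(w)/2 - 9*w^3*sin(2*w) + 81*w^3*sin(3*w)/2 + 6*w^3*cos(w) + 6*w^3*cos(2*w) + 6*w^3*cos(3*w) - 12*w^3 - 9*w^2*sin(2*w) - 24*w^2*sin(4*w) + 54*w^2*cos(w) - 27*w^2*cos(2*w)/2 - 27*w^2/2 + 27*w*sin(w) + 27*w*sin(3*w) + 12*w*cos(w) - 24*w*cos(2*w)^2 - 24*w*cos(2*w) + 4*w*cos(3*w) - 12*sin(2*w) - 6*sin(4*w)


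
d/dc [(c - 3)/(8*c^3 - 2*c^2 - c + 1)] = (8*c^3 - 2*c^2 - c + (c - 3)*(-24*c^2 + 4*c + 1) + 1)/(8*c^3 - 2*c^2 - c + 1)^2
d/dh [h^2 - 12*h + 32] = 2*h - 12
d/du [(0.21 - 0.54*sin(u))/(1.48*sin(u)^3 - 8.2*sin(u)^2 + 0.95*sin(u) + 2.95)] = (1.5984*sin(u)^3 - 5.3604*sin(u)^2 + 3.444*sin(u) - 1.7925)*cos(u)/(2.1904*sin(u)^6 - 24.272*sin(u)^5 + 70.052*sin(u)^4 - 6.848*sin(u)^3 - 47.4775*sin(u)^2 + 5.605*sin(u) + 8.7025)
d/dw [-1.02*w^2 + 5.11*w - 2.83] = 5.11 - 2.04*w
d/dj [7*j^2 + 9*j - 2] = 14*j + 9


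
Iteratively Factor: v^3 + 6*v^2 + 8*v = (v)*(v^2 + 6*v + 8) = v*(v + 4)*(v + 2)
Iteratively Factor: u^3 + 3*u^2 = (u)*(u^2 + 3*u) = u*(u + 3)*(u)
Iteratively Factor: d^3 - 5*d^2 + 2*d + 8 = (d - 4)*(d^2 - d - 2) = (d - 4)*(d - 2)*(d + 1)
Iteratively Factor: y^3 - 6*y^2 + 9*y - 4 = (y - 1)*(y^2 - 5*y + 4) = (y - 4)*(y - 1)*(y - 1)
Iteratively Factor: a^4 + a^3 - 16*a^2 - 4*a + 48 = (a + 2)*(a^3 - a^2 - 14*a + 24) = (a - 2)*(a + 2)*(a^2 + a - 12) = (a - 2)*(a + 2)*(a + 4)*(a - 3)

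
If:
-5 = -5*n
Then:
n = 1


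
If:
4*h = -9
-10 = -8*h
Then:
No Solution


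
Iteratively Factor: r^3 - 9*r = (r)*(r^2 - 9) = r*(r + 3)*(r - 3)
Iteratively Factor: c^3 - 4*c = (c + 2)*(c^2 - 2*c) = (c - 2)*(c + 2)*(c)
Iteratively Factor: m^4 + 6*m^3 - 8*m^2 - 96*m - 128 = (m + 4)*(m^3 + 2*m^2 - 16*m - 32) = (m + 2)*(m + 4)*(m^2 - 16) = (m - 4)*(m + 2)*(m + 4)*(m + 4)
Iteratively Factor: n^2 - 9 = (n + 3)*(n - 3)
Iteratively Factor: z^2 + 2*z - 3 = (z + 3)*(z - 1)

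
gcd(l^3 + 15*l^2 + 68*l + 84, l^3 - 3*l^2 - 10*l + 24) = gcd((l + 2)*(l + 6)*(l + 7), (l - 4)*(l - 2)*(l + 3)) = 1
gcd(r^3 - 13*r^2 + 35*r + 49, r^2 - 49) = r - 7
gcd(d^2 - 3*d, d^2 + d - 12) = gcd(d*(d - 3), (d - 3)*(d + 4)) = d - 3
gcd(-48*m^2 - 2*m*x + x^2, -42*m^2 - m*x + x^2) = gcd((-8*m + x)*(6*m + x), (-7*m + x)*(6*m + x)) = 6*m + x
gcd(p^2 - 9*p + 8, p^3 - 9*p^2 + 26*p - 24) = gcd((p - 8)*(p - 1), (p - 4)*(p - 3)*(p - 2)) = 1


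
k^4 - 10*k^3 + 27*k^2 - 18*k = k*(k - 6)*(k - 3)*(k - 1)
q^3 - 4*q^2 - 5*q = q*(q - 5)*(q + 1)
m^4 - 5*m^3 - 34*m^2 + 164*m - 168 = (m - 7)*(m - 2)^2*(m + 6)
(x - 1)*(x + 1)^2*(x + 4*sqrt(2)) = x^4 + x^3 + 4*sqrt(2)*x^3 - x^2 + 4*sqrt(2)*x^2 - 4*sqrt(2)*x - x - 4*sqrt(2)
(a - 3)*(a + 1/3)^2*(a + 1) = a^4 - 4*a^3/3 - 38*a^2/9 - 20*a/9 - 1/3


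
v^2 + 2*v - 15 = (v - 3)*(v + 5)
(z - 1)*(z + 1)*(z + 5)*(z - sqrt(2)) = z^4 - sqrt(2)*z^3 + 5*z^3 - 5*sqrt(2)*z^2 - z^2 - 5*z + sqrt(2)*z + 5*sqrt(2)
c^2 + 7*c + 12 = (c + 3)*(c + 4)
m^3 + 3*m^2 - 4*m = m*(m - 1)*(m + 4)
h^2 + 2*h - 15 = (h - 3)*(h + 5)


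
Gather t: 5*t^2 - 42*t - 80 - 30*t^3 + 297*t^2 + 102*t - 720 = -30*t^3 + 302*t^2 + 60*t - 800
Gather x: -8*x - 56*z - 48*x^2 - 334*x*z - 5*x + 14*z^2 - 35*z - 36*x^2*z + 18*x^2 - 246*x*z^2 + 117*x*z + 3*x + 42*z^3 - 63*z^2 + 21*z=x^2*(-36*z - 30) + x*(-246*z^2 - 217*z - 10) + 42*z^3 - 49*z^2 - 70*z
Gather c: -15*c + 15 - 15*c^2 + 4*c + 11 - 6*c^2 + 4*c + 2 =-21*c^2 - 7*c + 28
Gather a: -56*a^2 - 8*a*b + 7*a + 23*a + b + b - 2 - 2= -56*a^2 + a*(30 - 8*b) + 2*b - 4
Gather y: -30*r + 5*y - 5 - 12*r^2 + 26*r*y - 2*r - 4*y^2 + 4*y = -12*r^2 - 32*r - 4*y^2 + y*(26*r + 9) - 5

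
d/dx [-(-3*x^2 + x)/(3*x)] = 1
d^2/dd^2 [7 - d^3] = -6*d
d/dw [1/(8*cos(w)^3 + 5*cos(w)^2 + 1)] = 2*(12*cos(w) + 5)*sin(w)*cos(w)/(8*cos(w)^3 + 5*cos(w)^2 + 1)^2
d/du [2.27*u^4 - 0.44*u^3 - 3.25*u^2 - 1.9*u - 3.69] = 9.08*u^3 - 1.32*u^2 - 6.5*u - 1.9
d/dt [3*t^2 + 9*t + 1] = 6*t + 9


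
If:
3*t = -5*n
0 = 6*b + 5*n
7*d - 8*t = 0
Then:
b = t/2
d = 8*t/7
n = -3*t/5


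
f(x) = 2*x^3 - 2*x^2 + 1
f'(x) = 6*x^2 - 4*x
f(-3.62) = -120.08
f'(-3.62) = 93.11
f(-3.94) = -152.37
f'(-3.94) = 108.90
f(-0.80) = -1.30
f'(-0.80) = 7.04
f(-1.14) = -4.56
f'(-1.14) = 12.36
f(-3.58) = -116.40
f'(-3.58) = 91.22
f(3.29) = 50.57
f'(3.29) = 51.78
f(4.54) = 146.93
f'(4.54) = 105.51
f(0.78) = 0.73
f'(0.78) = 0.53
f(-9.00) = -1619.00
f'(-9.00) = 522.00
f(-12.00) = -3743.00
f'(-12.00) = 912.00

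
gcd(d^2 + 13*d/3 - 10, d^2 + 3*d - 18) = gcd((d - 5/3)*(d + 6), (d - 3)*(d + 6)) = d + 6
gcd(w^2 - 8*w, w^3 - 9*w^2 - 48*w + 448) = w - 8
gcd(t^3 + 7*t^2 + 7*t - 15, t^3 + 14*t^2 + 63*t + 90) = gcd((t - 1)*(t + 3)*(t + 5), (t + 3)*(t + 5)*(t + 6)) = t^2 + 8*t + 15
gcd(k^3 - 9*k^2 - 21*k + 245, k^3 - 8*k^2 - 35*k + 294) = k^2 - 14*k + 49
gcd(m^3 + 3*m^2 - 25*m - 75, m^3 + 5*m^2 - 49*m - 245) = m + 5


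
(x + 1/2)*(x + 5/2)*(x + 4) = x^3 + 7*x^2 + 53*x/4 + 5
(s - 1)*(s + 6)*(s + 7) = s^3 + 12*s^2 + 29*s - 42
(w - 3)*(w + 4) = w^2 + w - 12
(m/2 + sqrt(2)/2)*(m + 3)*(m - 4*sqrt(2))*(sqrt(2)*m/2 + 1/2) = sqrt(2)*m^4/4 - 5*m^3/4 + 3*sqrt(2)*m^3/4 - 11*sqrt(2)*m^2/4 - 15*m^2/4 - 33*sqrt(2)*m/4 - 2*m - 6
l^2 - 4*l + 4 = (l - 2)^2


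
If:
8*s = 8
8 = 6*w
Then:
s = 1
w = 4/3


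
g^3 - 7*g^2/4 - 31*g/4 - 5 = (g - 4)*(g + 1)*(g + 5/4)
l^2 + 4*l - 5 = (l - 1)*(l + 5)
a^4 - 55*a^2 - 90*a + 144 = (a - 8)*(a - 1)*(a + 3)*(a + 6)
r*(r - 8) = r^2 - 8*r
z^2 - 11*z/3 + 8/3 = (z - 8/3)*(z - 1)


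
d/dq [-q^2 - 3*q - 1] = -2*q - 3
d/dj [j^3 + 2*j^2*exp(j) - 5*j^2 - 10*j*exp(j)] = 2*j^2*exp(j) + 3*j^2 - 6*j*exp(j) - 10*j - 10*exp(j)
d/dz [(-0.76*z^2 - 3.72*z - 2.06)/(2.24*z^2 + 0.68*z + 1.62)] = (7.816*z^2 + 6.7664*z - 4.6256)/(5.0176*z^4 + 3.0464*z^3 + 7.72*z^2 + 2.2032*z + 2.6244)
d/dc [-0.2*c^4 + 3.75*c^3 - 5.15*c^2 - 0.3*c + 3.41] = -0.8*c^3 + 11.25*c^2 - 10.3*c - 0.3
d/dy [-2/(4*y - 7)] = 8/(4*y - 7)^2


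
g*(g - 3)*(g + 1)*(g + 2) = g^4 - 7*g^2 - 6*g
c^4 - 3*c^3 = c^3*(c - 3)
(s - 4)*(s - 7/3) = s^2 - 19*s/3 + 28/3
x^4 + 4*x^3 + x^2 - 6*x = x*(x - 1)*(x + 2)*(x + 3)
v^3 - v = v*(v - 1)*(v + 1)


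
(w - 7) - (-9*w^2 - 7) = 9*w^2 + w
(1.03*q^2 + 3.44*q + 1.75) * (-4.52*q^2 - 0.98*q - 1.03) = -4.6556*q^4 - 16.5582*q^3 - 12.3421*q^2 - 5.2582*q - 1.8025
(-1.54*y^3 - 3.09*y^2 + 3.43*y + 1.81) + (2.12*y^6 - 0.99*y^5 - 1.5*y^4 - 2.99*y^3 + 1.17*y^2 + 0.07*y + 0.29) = 2.12*y^6 - 0.99*y^5 - 1.5*y^4 - 4.53*y^3 - 1.92*y^2 + 3.5*y + 2.1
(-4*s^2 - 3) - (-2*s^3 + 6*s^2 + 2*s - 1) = 2*s^3 - 10*s^2 - 2*s - 2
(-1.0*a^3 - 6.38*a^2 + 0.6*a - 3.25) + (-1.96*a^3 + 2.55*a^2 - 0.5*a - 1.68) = -2.96*a^3 - 3.83*a^2 + 0.1*a - 4.93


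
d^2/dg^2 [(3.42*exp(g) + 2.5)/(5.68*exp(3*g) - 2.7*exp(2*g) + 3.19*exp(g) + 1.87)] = (441.349632*exp(6*g) + 568.55664*exp(5*g) - 644.678856*exp(4*g) - 279.283876*exp(3*g) - 199.97802*exp(2*g) + 55.528924*exp(g) - 2.953852)*exp(g)/(183.250432*exp(9*g) - 261.32544*exp(8*g) + 432.972768*exp(7*g) - 132.221976*exp(6*g) + 71.096124*exp(5*g) + 161.767914*exp(4*g) - 4.58892500000002*exp(3*g) + 28.763031*exp(2*g) + 33.465333*exp(g) + 6.539203)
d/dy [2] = 0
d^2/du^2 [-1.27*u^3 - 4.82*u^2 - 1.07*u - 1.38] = -7.62*u - 9.64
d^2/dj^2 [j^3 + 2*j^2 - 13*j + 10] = 6*j + 4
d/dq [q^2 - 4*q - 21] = 2*q - 4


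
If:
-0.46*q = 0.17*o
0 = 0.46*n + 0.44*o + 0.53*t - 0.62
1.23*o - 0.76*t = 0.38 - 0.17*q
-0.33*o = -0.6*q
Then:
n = 1.92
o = 0.00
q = 0.00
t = -0.50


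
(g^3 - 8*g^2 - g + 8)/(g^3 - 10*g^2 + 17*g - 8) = (g + 1)/(g - 1)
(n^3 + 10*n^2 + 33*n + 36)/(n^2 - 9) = (n^2 + 7*n + 12)/(n - 3)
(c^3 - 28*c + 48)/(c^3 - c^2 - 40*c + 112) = (c^2 + 4*c - 12)/(c^2 + 3*c - 28)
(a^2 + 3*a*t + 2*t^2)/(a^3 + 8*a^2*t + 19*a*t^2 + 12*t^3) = (a + 2*t)/(a^2 + 7*a*t + 12*t^2)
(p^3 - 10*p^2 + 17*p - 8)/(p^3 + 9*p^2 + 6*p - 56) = (p^3 - 10*p^2 + 17*p - 8)/(p^3 + 9*p^2 + 6*p - 56)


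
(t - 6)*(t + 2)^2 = t^3 - 2*t^2 - 20*t - 24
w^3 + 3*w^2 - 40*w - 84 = (w - 6)*(w + 2)*(w + 7)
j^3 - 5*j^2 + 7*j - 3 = (j - 3)*(j - 1)^2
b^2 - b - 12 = (b - 4)*(b + 3)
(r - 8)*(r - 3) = r^2 - 11*r + 24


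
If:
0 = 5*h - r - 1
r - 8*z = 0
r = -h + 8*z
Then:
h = 0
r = -1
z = -1/8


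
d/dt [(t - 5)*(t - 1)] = 2*t - 6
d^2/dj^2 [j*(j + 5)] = 2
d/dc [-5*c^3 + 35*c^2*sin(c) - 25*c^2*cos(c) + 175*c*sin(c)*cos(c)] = 25*c^2*sin(c) + 35*c^2*cos(c) - 15*c^2 + 70*c*sin(c) - 50*c*cos(c) + 175*c*cos(2*c) + 175*sin(2*c)/2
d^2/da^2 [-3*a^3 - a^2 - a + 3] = -18*a - 2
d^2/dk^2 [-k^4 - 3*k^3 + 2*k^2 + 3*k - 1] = -12*k^2 - 18*k + 4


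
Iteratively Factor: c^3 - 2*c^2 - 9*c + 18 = (c + 3)*(c^2 - 5*c + 6) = (c - 3)*(c + 3)*(c - 2)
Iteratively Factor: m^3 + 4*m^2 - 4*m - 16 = (m - 2)*(m^2 + 6*m + 8) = (m - 2)*(m + 2)*(m + 4)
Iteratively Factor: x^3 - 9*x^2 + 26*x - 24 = (x - 3)*(x^2 - 6*x + 8) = (x - 3)*(x - 2)*(x - 4)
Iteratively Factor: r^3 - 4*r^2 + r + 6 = (r - 2)*(r^2 - 2*r - 3) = (r - 3)*(r - 2)*(r + 1)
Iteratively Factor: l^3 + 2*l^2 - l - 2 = (l + 1)*(l^2 + l - 2) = (l - 1)*(l + 1)*(l + 2)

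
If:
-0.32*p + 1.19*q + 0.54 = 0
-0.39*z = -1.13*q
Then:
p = 1.28346238938053*z + 1.6875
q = 0.345132743362832*z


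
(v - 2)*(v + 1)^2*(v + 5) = v^4 + 5*v^3 - 3*v^2 - 17*v - 10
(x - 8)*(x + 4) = x^2 - 4*x - 32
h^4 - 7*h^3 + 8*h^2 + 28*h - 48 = (h - 4)*(h - 3)*(h - 2)*(h + 2)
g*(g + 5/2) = g^2 + 5*g/2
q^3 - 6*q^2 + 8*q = q*(q - 4)*(q - 2)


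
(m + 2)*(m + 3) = m^2 + 5*m + 6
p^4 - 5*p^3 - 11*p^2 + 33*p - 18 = (p - 6)*(p - 1)^2*(p + 3)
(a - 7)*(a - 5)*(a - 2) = a^3 - 14*a^2 + 59*a - 70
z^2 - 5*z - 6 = (z - 6)*(z + 1)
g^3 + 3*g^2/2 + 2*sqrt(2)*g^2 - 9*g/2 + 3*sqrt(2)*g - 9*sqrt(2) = (g - 3/2)*(g + 3)*(g + 2*sqrt(2))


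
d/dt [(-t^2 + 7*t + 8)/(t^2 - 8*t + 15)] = (t^2 - 46*t + 169)/(t^4 - 16*t^3 + 94*t^2 - 240*t + 225)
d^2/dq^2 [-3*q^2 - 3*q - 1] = -6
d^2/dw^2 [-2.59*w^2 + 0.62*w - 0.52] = -5.18000000000000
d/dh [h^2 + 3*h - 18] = 2*h + 3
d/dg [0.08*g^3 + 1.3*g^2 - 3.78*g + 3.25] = 0.24*g^2 + 2.6*g - 3.78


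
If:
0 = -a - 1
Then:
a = -1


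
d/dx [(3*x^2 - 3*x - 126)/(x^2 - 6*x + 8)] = 15*(-x^2 + 20*x - 52)/(x^4 - 12*x^3 + 52*x^2 - 96*x + 64)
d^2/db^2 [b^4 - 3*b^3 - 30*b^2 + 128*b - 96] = 12*b^2 - 18*b - 60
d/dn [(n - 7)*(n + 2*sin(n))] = n + (n - 7)*(2*cos(n) + 1) + 2*sin(n)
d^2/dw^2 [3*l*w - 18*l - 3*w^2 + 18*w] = -6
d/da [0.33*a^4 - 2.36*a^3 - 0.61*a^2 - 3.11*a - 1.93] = 1.32*a^3 - 7.08*a^2 - 1.22*a - 3.11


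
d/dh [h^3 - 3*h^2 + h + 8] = 3*h^2 - 6*h + 1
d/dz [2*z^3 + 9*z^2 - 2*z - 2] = 6*z^2 + 18*z - 2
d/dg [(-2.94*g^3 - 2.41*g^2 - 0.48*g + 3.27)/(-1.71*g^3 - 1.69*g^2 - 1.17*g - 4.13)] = (0.8475*g^4 + 5.238*g^3 + 55.2102*g^2 + 30.9592*g + 5.8083)/(2.9241*g^6 + 5.7798*g^5 + 6.8575*g^4 + 18.0792*g^3 + 15.3283*g^2 + 9.6642*g + 17.0569)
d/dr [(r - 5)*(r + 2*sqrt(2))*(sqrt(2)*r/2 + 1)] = 3*sqrt(2)*r^2/2 - 5*sqrt(2)*r + 6*r - 15 + 2*sqrt(2)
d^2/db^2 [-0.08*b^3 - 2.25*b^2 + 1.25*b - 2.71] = -0.48*b - 4.5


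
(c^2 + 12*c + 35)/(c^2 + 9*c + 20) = (c + 7)/(c + 4)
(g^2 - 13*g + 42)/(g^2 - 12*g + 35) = (g - 6)/(g - 5)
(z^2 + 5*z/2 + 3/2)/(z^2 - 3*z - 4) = (z + 3/2)/(z - 4)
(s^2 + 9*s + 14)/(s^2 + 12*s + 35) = (s + 2)/(s + 5)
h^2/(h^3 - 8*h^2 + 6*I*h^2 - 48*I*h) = h/(h^2 + h*(-8 + 6*I) - 48*I)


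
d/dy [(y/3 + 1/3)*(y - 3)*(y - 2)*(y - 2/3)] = 4*y^3/3 - 14*y^2/3 + 22*y/9 + 16/9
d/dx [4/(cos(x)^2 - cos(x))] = 4*(-sin(x)/cos(x)^2 + 2*tan(x))/(cos(x) - 1)^2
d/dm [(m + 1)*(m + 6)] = 2*m + 7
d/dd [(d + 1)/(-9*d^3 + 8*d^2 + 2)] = (-9*d^3 + 8*d^2 + d*(d + 1)*(27*d - 16) + 2)/(-9*d^3 + 8*d^2 + 2)^2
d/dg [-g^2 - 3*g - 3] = -2*g - 3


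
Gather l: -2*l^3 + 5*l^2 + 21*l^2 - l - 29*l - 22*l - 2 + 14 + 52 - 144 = -2*l^3 + 26*l^2 - 52*l - 80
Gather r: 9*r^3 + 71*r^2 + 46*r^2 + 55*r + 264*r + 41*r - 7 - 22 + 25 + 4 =9*r^3 + 117*r^2 + 360*r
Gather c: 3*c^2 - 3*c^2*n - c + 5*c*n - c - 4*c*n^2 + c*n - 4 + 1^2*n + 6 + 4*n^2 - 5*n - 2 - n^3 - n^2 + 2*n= c^2*(3 - 3*n) + c*(-4*n^2 + 6*n - 2) - n^3 + 3*n^2 - 2*n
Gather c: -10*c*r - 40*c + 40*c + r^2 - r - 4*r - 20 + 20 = -10*c*r + r^2 - 5*r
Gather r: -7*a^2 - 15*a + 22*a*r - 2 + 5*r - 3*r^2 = -7*a^2 - 15*a - 3*r^2 + r*(22*a + 5) - 2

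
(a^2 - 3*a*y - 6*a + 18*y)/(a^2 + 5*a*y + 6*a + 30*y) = (a^2 - 3*a*y - 6*a + 18*y)/(a^2 + 5*a*y + 6*a + 30*y)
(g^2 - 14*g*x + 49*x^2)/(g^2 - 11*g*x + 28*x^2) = (-g + 7*x)/(-g + 4*x)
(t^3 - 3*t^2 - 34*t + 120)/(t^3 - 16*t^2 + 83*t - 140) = (t + 6)/(t - 7)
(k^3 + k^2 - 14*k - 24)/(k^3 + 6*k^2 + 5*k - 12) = (k^2 - 2*k - 8)/(k^2 + 3*k - 4)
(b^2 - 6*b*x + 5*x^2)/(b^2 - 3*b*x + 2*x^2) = (-b + 5*x)/(-b + 2*x)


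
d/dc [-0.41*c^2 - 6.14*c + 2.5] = -0.82*c - 6.14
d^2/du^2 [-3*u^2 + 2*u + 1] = -6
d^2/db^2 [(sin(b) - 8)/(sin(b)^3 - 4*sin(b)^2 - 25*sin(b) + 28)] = 2*(-2*sin(b)^6 + 40*sin(b)^5 - 191*sin(b)^4 + 37*sin(b)^3 + 190*sin(b)^2 + 4180*sin(b) + 5196)/((sin(b) - 7)^3*(sin(b) - 1)^2*(sin(b) + 4)^3)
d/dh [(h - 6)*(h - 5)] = 2*h - 11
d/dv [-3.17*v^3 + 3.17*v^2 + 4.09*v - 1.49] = -9.51*v^2 + 6.34*v + 4.09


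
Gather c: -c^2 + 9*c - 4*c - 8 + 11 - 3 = -c^2 + 5*c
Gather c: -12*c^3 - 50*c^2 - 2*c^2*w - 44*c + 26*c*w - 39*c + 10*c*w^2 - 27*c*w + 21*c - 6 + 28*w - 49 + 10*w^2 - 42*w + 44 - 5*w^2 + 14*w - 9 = -12*c^3 + c^2*(-2*w - 50) + c*(10*w^2 - w - 62) + 5*w^2 - 20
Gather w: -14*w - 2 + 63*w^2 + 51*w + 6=63*w^2 + 37*w + 4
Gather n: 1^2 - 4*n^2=1 - 4*n^2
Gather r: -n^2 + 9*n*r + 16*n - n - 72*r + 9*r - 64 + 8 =-n^2 + 15*n + r*(9*n - 63) - 56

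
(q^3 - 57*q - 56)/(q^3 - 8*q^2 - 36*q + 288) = (q^2 + 8*q + 7)/(q^2 - 36)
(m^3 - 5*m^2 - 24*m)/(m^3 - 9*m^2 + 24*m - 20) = m*(m^2 - 5*m - 24)/(m^3 - 9*m^2 + 24*m - 20)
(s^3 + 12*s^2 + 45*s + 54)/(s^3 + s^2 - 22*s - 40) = (s^3 + 12*s^2 + 45*s + 54)/(s^3 + s^2 - 22*s - 40)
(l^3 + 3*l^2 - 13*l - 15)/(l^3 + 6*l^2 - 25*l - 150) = (l^2 - 2*l - 3)/(l^2 + l - 30)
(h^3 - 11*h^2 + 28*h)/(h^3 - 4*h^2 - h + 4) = h*(h - 7)/(h^2 - 1)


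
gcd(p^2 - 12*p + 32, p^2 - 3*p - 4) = p - 4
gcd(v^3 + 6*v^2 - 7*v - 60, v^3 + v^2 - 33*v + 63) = v - 3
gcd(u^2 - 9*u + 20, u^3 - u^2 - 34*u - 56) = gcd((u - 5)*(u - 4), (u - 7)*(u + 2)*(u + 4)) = 1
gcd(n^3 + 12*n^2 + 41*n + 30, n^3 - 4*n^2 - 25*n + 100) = n + 5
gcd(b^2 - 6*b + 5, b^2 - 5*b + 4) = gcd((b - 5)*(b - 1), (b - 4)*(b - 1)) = b - 1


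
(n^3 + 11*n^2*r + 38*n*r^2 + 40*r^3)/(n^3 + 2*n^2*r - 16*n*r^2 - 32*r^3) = (-n - 5*r)/(-n + 4*r)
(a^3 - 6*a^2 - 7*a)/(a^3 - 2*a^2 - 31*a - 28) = a/(a + 4)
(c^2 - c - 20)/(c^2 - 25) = (c + 4)/(c + 5)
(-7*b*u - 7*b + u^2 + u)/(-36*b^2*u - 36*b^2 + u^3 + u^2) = (-7*b + u)/(-36*b^2 + u^2)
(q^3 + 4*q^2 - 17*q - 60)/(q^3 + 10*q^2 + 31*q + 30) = (q - 4)/(q + 2)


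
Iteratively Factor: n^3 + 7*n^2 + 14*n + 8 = (n + 2)*(n^2 + 5*n + 4) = (n + 2)*(n + 4)*(n + 1)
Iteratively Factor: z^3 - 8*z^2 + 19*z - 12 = (z - 3)*(z^2 - 5*z + 4) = (z - 4)*(z - 3)*(z - 1)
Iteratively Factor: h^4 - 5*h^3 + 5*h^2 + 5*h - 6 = (h + 1)*(h^3 - 6*h^2 + 11*h - 6) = (h - 3)*(h + 1)*(h^2 - 3*h + 2) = (h - 3)*(h - 1)*(h + 1)*(h - 2)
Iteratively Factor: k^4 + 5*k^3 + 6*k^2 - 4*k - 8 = (k + 2)*(k^3 + 3*k^2 - 4) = (k + 2)^2*(k^2 + k - 2) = (k + 2)^3*(k - 1)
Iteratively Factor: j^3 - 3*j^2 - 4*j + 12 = (j - 2)*(j^2 - j - 6) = (j - 2)*(j + 2)*(j - 3)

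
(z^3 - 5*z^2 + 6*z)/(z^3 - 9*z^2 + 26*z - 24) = z/(z - 4)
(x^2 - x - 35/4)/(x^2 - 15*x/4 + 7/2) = (4*x^2 - 4*x - 35)/(4*x^2 - 15*x + 14)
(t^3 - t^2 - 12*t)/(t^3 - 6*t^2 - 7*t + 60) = t/(t - 5)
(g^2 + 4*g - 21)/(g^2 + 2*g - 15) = (g + 7)/(g + 5)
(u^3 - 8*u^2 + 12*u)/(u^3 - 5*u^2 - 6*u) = (u - 2)/(u + 1)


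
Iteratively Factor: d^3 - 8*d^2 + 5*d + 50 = (d + 2)*(d^2 - 10*d + 25) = (d - 5)*(d + 2)*(d - 5)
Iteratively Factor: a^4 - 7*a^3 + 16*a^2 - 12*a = (a - 2)*(a^3 - 5*a^2 + 6*a) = (a - 2)^2*(a^2 - 3*a) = (a - 3)*(a - 2)^2*(a)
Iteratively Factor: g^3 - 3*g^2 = (g)*(g^2 - 3*g) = g*(g - 3)*(g)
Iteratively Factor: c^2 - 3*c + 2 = (c - 2)*(c - 1)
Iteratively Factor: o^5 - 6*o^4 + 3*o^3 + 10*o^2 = (o - 5)*(o^4 - o^3 - 2*o^2) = (o - 5)*(o - 2)*(o^3 + o^2) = (o - 5)*(o - 2)*(o + 1)*(o^2) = o*(o - 5)*(o - 2)*(o + 1)*(o)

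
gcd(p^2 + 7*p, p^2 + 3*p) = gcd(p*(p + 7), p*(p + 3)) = p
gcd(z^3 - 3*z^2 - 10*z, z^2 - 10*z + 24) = 1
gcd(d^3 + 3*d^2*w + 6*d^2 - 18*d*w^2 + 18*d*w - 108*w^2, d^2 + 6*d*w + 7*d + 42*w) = d + 6*w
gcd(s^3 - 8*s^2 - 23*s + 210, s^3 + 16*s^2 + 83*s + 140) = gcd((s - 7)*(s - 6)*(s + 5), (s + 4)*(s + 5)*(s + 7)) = s + 5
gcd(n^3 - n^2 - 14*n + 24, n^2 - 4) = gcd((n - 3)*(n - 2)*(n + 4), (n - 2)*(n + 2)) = n - 2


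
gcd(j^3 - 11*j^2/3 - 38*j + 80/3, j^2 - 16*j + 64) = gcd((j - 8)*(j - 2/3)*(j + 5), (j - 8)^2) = j - 8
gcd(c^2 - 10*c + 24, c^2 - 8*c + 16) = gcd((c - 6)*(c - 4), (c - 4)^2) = c - 4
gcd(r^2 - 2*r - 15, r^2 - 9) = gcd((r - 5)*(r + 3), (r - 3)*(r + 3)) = r + 3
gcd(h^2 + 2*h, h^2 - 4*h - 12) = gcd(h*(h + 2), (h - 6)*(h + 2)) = h + 2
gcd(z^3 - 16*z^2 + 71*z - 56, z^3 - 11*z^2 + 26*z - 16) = z^2 - 9*z + 8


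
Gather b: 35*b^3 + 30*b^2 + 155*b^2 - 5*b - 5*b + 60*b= 35*b^3 + 185*b^2 + 50*b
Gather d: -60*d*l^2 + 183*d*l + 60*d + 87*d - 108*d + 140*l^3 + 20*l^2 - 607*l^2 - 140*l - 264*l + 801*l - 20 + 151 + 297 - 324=d*(-60*l^2 + 183*l + 39) + 140*l^3 - 587*l^2 + 397*l + 104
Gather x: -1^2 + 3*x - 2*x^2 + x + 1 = -2*x^2 + 4*x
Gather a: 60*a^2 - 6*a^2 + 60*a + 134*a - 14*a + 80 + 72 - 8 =54*a^2 + 180*a + 144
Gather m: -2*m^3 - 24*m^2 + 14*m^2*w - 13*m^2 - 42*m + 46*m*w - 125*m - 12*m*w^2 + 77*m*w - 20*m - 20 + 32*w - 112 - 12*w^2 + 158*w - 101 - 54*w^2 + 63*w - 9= -2*m^3 + m^2*(14*w - 37) + m*(-12*w^2 + 123*w - 187) - 66*w^2 + 253*w - 242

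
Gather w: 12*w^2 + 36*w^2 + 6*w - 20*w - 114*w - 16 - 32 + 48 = 48*w^2 - 128*w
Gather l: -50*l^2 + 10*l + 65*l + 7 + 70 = -50*l^2 + 75*l + 77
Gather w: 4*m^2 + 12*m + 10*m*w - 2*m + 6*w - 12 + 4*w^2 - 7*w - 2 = 4*m^2 + 10*m + 4*w^2 + w*(10*m - 1) - 14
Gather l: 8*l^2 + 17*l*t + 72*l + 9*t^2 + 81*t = 8*l^2 + l*(17*t + 72) + 9*t^2 + 81*t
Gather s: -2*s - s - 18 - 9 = -3*s - 27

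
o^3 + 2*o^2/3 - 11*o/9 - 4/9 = (o - 1)*(o + 1/3)*(o + 4/3)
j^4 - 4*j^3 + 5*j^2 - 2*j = j*(j - 2)*(j - 1)^2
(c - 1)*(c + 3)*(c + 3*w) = c^3 + 3*c^2*w + 2*c^2 + 6*c*w - 3*c - 9*w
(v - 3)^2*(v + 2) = v^3 - 4*v^2 - 3*v + 18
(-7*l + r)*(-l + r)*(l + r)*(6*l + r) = 42*l^4 + l^3*r - 43*l^2*r^2 - l*r^3 + r^4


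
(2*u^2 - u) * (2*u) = 4*u^3 - 2*u^2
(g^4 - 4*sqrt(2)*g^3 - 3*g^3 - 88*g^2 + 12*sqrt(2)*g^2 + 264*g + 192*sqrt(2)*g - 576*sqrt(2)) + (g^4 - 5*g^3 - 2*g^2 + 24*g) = 2*g^4 - 8*g^3 - 4*sqrt(2)*g^3 - 90*g^2 + 12*sqrt(2)*g^2 + 192*sqrt(2)*g + 288*g - 576*sqrt(2)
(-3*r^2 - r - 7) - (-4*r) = -3*r^2 + 3*r - 7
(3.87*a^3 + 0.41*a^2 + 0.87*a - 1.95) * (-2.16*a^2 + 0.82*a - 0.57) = -8.3592*a^5 + 2.2878*a^4 - 3.7489*a^3 + 4.6917*a^2 - 2.0949*a + 1.1115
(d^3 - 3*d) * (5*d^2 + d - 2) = 5*d^5 + d^4 - 17*d^3 - 3*d^2 + 6*d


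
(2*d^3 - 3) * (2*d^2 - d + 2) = 4*d^5 - 2*d^4 + 4*d^3 - 6*d^2 + 3*d - 6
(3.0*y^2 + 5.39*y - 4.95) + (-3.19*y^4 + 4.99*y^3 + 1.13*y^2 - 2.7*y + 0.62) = -3.19*y^4 + 4.99*y^3 + 4.13*y^2 + 2.69*y - 4.33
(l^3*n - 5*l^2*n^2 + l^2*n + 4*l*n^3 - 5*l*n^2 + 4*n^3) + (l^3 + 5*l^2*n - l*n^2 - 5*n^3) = l^3*n + l^3 - 5*l^2*n^2 + 6*l^2*n + 4*l*n^3 - 6*l*n^2 - n^3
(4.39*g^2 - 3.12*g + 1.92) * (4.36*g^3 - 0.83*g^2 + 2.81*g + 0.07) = 19.1404*g^5 - 17.2469*g^4 + 23.2967*g^3 - 10.0535*g^2 + 5.1768*g + 0.1344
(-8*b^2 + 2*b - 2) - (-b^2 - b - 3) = -7*b^2 + 3*b + 1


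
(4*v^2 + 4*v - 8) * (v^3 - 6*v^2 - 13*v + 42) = 4*v^5 - 20*v^4 - 84*v^3 + 164*v^2 + 272*v - 336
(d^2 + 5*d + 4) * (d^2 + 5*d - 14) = d^4 + 10*d^3 + 15*d^2 - 50*d - 56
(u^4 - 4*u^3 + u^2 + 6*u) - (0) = u^4 - 4*u^3 + u^2 + 6*u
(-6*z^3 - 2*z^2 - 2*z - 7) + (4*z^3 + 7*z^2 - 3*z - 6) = -2*z^3 + 5*z^2 - 5*z - 13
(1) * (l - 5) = l - 5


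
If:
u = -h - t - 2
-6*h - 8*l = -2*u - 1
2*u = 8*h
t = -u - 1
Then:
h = -1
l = -1/8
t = 3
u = -4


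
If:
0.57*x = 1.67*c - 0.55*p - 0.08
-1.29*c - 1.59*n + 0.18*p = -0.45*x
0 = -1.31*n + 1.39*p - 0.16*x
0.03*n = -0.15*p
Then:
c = 0.18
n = -0.04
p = 0.01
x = 0.37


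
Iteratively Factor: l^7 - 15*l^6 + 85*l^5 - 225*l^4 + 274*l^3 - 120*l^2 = (l - 5)*(l^6 - 10*l^5 + 35*l^4 - 50*l^3 + 24*l^2) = (l - 5)*(l - 1)*(l^5 - 9*l^4 + 26*l^3 - 24*l^2) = l*(l - 5)*(l - 1)*(l^4 - 9*l^3 + 26*l^2 - 24*l) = l*(l - 5)*(l - 4)*(l - 1)*(l^3 - 5*l^2 + 6*l) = l*(l - 5)*(l - 4)*(l - 3)*(l - 1)*(l^2 - 2*l) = l*(l - 5)*(l - 4)*(l - 3)*(l - 2)*(l - 1)*(l)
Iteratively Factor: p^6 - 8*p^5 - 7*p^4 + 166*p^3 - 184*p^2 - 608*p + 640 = (p - 4)*(p^5 - 4*p^4 - 23*p^3 + 74*p^2 + 112*p - 160) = (p - 4)*(p + 2)*(p^4 - 6*p^3 - 11*p^2 + 96*p - 80) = (p - 4)^2*(p + 2)*(p^3 - 2*p^2 - 19*p + 20) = (p - 5)*(p - 4)^2*(p + 2)*(p^2 + 3*p - 4) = (p - 5)*(p - 4)^2*(p + 2)*(p + 4)*(p - 1)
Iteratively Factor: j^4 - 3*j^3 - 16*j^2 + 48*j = (j - 4)*(j^3 + j^2 - 12*j) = j*(j - 4)*(j^2 + j - 12) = j*(j - 4)*(j - 3)*(j + 4)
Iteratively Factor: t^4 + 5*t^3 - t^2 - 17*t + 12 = (t - 1)*(t^3 + 6*t^2 + 5*t - 12) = (t - 1)*(t + 3)*(t^2 + 3*t - 4) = (t - 1)^2*(t + 3)*(t + 4)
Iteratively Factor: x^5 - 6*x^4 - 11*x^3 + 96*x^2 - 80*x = (x)*(x^4 - 6*x^3 - 11*x^2 + 96*x - 80) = x*(x + 4)*(x^3 - 10*x^2 + 29*x - 20) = x*(x - 4)*(x + 4)*(x^2 - 6*x + 5) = x*(x - 4)*(x - 1)*(x + 4)*(x - 5)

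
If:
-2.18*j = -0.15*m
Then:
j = 0.0688073394495413*m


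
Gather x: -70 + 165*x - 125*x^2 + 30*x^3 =30*x^3 - 125*x^2 + 165*x - 70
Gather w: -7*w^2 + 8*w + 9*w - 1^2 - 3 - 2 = -7*w^2 + 17*w - 6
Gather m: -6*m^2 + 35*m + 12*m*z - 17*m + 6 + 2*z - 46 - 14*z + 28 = -6*m^2 + m*(12*z + 18) - 12*z - 12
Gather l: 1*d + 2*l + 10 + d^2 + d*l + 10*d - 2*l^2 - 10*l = d^2 + 11*d - 2*l^2 + l*(d - 8) + 10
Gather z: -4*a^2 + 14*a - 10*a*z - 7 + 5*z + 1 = -4*a^2 + 14*a + z*(5 - 10*a) - 6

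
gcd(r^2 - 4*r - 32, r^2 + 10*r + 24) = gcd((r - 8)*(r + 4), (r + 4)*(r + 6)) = r + 4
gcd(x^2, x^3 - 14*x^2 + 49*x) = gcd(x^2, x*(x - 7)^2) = x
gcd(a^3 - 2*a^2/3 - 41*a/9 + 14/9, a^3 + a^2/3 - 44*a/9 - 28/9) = a^2 - a/3 - 14/3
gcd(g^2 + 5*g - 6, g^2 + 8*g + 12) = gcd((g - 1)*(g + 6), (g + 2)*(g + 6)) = g + 6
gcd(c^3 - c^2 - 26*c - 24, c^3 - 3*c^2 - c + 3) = c + 1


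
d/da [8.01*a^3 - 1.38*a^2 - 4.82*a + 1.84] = 24.03*a^2 - 2.76*a - 4.82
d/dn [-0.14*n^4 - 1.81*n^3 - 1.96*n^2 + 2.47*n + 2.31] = -0.56*n^3 - 5.43*n^2 - 3.92*n + 2.47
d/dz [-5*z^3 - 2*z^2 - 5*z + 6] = -15*z^2 - 4*z - 5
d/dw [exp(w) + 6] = exp(w)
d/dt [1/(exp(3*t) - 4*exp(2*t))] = (8 - 3*exp(t))*exp(-2*t)/(exp(t) - 4)^2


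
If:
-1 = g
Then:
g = -1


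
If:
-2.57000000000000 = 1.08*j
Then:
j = -2.38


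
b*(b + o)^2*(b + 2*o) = b^4 + 4*b^3*o + 5*b^2*o^2 + 2*b*o^3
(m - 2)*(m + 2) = m^2 - 4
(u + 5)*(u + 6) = u^2 + 11*u + 30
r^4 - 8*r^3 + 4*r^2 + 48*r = r*(r - 6)*(r - 4)*(r + 2)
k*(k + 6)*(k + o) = k^3 + k^2*o + 6*k^2 + 6*k*o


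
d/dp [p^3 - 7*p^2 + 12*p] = 3*p^2 - 14*p + 12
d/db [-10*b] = -10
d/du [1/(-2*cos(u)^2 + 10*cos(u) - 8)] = (5 - 2*cos(u))*sin(u)/(2*(cos(u)^2 - 5*cos(u) + 4)^2)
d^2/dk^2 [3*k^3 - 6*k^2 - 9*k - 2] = 18*k - 12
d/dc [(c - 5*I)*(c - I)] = 2*c - 6*I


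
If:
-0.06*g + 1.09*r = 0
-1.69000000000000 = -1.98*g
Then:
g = 0.85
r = 0.05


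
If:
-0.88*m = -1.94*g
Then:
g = 0.45360824742268*m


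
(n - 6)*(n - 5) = n^2 - 11*n + 30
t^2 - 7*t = t*(t - 7)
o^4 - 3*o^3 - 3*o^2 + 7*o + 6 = (o - 3)*(o - 2)*(o + 1)^2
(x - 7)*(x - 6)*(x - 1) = x^3 - 14*x^2 + 55*x - 42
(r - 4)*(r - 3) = r^2 - 7*r + 12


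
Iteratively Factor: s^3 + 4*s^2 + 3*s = (s)*(s^2 + 4*s + 3) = s*(s + 1)*(s + 3)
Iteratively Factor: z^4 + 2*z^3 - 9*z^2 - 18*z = (z + 2)*(z^3 - 9*z) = (z + 2)*(z + 3)*(z^2 - 3*z) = z*(z + 2)*(z + 3)*(z - 3)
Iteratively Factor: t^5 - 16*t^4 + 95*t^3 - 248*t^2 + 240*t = (t - 4)*(t^4 - 12*t^3 + 47*t^2 - 60*t) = (t - 4)*(t - 3)*(t^3 - 9*t^2 + 20*t) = t*(t - 4)*(t - 3)*(t^2 - 9*t + 20) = t*(t - 5)*(t - 4)*(t - 3)*(t - 4)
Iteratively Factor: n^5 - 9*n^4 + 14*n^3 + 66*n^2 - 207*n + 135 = (n - 3)*(n^4 - 6*n^3 - 4*n^2 + 54*n - 45) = (n - 3)*(n + 3)*(n^3 - 9*n^2 + 23*n - 15) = (n - 3)*(n - 1)*(n + 3)*(n^2 - 8*n + 15) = (n - 3)^2*(n - 1)*(n + 3)*(n - 5)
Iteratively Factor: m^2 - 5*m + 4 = (m - 4)*(m - 1)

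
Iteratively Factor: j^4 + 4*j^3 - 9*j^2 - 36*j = (j + 4)*(j^3 - 9*j) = j*(j + 4)*(j^2 - 9) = j*(j + 3)*(j + 4)*(j - 3)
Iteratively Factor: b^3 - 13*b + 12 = (b - 3)*(b^2 + 3*b - 4) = (b - 3)*(b - 1)*(b + 4)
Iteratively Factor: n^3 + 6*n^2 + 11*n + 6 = (n + 2)*(n^2 + 4*n + 3) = (n + 1)*(n + 2)*(n + 3)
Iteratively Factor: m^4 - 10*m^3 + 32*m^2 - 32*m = (m)*(m^3 - 10*m^2 + 32*m - 32) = m*(m - 4)*(m^2 - 6*m + 8) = m*(m - 4)*(m - 2)*(m - 4)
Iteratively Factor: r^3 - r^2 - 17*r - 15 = (r + 3)*(r^2 - 4*r - 5) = (r + 1)*(r + 3)*(r - 5)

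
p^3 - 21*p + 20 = (p - 4)*(p - 1)*(p + 5)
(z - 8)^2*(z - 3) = z^3 - 19*z^2 + 112*z - 192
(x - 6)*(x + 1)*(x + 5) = x^3 - 31*x - 30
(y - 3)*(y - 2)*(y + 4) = y^3 - y^2 - 14*y + 24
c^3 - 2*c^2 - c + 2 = (c - 2)*(c - 1)*(c + 1)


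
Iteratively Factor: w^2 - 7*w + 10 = (w - 5)*(w - 2)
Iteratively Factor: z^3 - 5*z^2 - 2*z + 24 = (z - 4)*(z^2 - z - 6) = (z - 4)*(z + 2)*(z - 3)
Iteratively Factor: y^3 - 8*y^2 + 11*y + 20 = (y + 1)*(y^2 - 9*y + 20) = (y - 4)*(y + 1)*(y - 5)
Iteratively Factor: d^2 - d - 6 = (d - 3)*(d + 2)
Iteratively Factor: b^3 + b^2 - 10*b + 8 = (b - 1)*(b^2 + 2*b - 8) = (b - 2)*(b - 1)*(b + 4)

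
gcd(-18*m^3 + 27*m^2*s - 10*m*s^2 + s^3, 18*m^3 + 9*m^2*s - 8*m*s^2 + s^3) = 18*m^2 - 9*m*s + s^2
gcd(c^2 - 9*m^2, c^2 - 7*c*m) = 1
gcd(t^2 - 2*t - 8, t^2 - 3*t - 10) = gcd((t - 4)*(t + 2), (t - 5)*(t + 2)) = t + 2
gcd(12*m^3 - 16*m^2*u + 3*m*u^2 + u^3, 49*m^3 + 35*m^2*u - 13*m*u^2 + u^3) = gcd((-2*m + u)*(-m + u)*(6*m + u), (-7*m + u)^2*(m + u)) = 1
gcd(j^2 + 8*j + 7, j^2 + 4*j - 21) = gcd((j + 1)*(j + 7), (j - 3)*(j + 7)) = j + 7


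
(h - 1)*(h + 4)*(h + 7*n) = h^3 + 7*h^2*n + 3*h^2 + 21*h*n - 4*h - 28*n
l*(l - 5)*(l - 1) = l^3 - 6*l^2 + 5*l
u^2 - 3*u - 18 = (u - 6)*(u + 3)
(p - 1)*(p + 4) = p^2 + 3*p - 4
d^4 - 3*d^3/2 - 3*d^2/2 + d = d*(d - 2)*(d - 1/2)*(d + 1)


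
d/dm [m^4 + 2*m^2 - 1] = 4*m*(m^2 + 1)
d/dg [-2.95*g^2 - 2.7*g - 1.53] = -5.9*g - 2.7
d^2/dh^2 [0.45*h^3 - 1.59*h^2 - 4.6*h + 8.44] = 2.7*h - 3.18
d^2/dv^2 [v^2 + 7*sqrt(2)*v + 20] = 2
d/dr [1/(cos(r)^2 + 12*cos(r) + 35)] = 2*(cos(r) + 6)*sin(r)/(cos(r)^2 + 12*cos(r) + 35)^2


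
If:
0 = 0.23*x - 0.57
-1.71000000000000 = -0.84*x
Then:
No Solution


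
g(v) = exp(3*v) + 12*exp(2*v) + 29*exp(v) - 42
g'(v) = 3*exp(3*v) + 24*exp(2*v) + 29*exp(v)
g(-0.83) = -26.99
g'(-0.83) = 17.46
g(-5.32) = -41.86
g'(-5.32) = 0.14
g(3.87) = 139124.25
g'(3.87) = 387136.42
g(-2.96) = -40.46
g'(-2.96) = 1.57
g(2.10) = 1539.63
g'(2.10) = 3471.01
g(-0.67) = -23.88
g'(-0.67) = 21.53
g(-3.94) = -41.43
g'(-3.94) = 0.57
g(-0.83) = -26.99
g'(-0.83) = 17.46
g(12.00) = 4311549421300600.30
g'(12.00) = 12934330384996590.88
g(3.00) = 13484.71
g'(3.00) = 34574.02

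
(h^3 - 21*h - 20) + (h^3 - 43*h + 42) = 2*h^3 - 64*h + 22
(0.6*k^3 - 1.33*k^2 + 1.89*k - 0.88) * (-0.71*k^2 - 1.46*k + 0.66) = -0.426*k^5 + 0.0683*k^4 + 0.9959*k^3 - 3.0124*k^2 + 2.5322*k - 0.5808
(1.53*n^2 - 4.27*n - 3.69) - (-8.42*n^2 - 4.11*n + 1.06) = 9.95*n^2 - 0.159999999999999*n - 4.75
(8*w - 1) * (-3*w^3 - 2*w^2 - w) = -24*w^4 - 13*w^3 - 6*w^2 + w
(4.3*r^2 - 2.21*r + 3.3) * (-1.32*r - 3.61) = -5.676*r^3 - 12.6058*r^2 + 3.6221*r - 11.913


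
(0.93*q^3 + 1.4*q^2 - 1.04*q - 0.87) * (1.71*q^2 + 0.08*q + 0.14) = 1.5903*q^5 + 2.4684*q^4 - 1.5362*q^3 - 1.3749*q^2 - 0.2152*q - 0.1218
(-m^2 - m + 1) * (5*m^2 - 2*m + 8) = -5*m^4 - 3*m^3 - m^2 - 10*m + 8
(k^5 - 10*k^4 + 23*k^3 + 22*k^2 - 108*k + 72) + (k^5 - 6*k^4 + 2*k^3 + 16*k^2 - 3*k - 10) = 2*k^5 - 16*k^4 + 25*k^3 + 38*k^2 - 111*k + 62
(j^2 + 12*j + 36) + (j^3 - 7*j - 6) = j^3 + j^2 + 5*j + 30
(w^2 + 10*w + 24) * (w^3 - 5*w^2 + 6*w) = w^5 + 5*w^4 - 20*w^3 - 60*w^2 + 144*w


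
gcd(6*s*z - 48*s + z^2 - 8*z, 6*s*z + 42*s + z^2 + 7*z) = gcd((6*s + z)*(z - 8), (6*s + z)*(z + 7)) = 6*s + z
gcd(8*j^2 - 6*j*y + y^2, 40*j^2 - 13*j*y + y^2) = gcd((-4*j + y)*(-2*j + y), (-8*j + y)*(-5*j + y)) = 1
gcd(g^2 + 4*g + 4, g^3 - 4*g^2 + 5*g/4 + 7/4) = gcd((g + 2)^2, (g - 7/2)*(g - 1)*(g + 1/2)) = 1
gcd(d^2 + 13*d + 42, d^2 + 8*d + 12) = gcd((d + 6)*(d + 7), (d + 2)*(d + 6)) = d + 6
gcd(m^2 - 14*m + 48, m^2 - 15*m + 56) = m - 8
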